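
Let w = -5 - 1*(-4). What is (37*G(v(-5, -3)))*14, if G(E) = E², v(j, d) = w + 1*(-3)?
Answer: 8288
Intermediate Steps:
w = -1 (w = -5 + 4 = -1)
v(j, d) = -4 (v(j, d) = -1 + 1*(-3) = -1 - 3 = -4)
(37*G(v(-5, -3)))*14 = (37*(-4)²)*14 = (37*16)*14 = 592*14 = 8288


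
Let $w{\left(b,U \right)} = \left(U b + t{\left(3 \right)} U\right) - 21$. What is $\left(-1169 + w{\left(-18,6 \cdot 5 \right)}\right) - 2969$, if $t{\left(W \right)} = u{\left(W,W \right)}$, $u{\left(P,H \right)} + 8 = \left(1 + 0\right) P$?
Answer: $-4849$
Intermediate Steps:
$u{\left(P,H \right)} = -8 + P$ ($u{\left(P,H \right)} = -8 + \left(1 + 0\right) P = -8 + 1 P = -8 + P$)
$t{\left(W \right)} = -8 + W$
$w{\left(b,U \right)} = -21 - 5 U + U b$ ($w{\left(b,U \right)} = \left(U b + \left(-8 + 3\right) U\right) - 21 = \left(U b - 5 U\right) - 21 = \left(- 5 U + U b\right) - 21 = -21 - 5 U + U b$)
$\left(-1169 + w{\left(-18,6 \cdot 5 \right)}\right) - 2969 = \left(-1169 - \left(21 - 6 \cdot 5 \left(-18\right) + 5 \cdot 6 \cdot 5\right)\right) - 2969 = \left(-1169 - 711\right) - 2969 = -1880 - 2969 = -4849$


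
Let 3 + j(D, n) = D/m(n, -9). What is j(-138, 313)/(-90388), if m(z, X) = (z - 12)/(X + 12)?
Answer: 1317/27206788 ≈ 4.8407e-5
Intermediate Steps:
m(z, X) = (-12 + z)/(12 + X)
j(D, n) = -3 + D/(-4 + n/3) (j(D, n) = -3 + D/(((-12 + n)/(12 - 9))) = -3 + D/(((-12 + n)/3)) = -3 + D/(-4 + n/3))
j(-138, 313)/(-90388) = (3*(12 - 138 - 1*313)/(-12 + 313))/(-90388) = (3*(12 - 138 - 313)/301)*(-1/90388) = (3*(1/301)*(-439))*(-1/90388) = -1317/301*(-1/90388) = 1317/27206788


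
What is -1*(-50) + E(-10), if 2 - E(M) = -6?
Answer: 58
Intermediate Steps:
E(M) = 8 (E(M) = 2 - 1*(-6) = 2 + 6 = 8)
-1*(-50) + E(-10) = -1*(-50) + 8 = 50 + 8 = 58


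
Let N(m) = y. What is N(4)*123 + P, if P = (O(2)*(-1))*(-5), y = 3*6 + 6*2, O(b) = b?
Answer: 3700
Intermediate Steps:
y = 30 (y = 18 + 12 = 30)
N(m) = 30
P = 10 (P = (2*(-1))*(-5) = -2*(-5) = 10)
N(4)*123 + P = 30*123 + 10 = 3690 + 10 = 3700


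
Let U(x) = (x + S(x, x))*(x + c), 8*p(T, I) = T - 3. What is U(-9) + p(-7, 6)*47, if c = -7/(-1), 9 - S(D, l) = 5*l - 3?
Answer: -619/4 ≈ -154.75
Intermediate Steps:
S(D, l) = 12 - 5*l (S(D, l) = 9 - (5*l - 3) = 9 - (-3 + 5*l) = 9 + (3 - 5*l) = 12 - 5*l)
c = 7 (c = -7*(-1) = 7)
p(T, I) = -3/8 + T/8 (p(T, I) = (T - 3)/8 = (-3 + T)/8 = -3/8 + T/8)
U(x) = (7 + x)*(12 - 4*x) (U(x) = (x + (12 - 5*x))*(x + 7) = (12 - 4*x)*(7 + x) = (7 + x)*(12 - 4*x))
U(-9) + p(-7, 6)*47 = (84 - 16*(-9) - 4*(-9)**2) + (-3/8 + (1/8)*(-7))*47 = (84 + 144 - 4*81) + (-3/8 - 7/8)*47 = (84 + 144 - 324) - 5/4*47 = -96 - 235/4 = -619/4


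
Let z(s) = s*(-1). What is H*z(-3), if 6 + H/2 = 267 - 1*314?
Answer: -318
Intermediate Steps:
z(s) = -s
H = -106 (H = -12 + 2*(267 - 1*314) = -12 + 2*(267 - 314) = -12 + 2*(-47) = -12 - 94 = -106)
H*z(-3) = -(-106)*(-3) = -106*3 = -318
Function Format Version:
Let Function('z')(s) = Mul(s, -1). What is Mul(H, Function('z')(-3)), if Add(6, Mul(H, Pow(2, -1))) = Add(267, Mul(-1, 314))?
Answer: -318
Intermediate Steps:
Function('z')(s) = Mul(-1, s)
H = -106 (H = Add(-12, Mul(2, Add(267, Mul(-1, 314)))) = Add(-12, Mul(2, Add(267, -314))) = Add(-12, Mul(2, -47)) = Add(-12, -94) = -106)
Mul(H, Function('z')(-3)) = Mul(-106, Mul(-1, -3)) = Mul(-106, 3) = -318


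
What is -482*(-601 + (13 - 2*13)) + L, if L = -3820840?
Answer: -3524892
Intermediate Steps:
-482*(-601 + (13 - 2*13)) + L = -482*(-601 + (13 - 2*13)) - 3820840 = -482*(-601 + (13 - 26)) - 3820840 = -482*(-601 - 13) - 3820840 = -482*(-614) - 3820840 = 295948 - 3820840 = -3524892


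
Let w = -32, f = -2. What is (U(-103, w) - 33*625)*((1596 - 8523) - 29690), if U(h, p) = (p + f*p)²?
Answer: 717729817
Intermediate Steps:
U(h, p) = p² (U(h, p) = (p - 2*p)² = (-p)² = p²)
(U(-103, w) - 33*625)*((1596 - 8523) - 29690) = ((-32)² - 33*625)*((1596 - 8523) - 29690) = (1024 - 20625)*(-6927 - 29690) = -19601*(-36617) = 717729817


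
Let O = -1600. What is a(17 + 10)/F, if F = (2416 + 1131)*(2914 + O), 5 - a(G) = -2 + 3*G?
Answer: -37/2330379 ≈ -1.5877e-5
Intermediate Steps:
a(G) = 7 - 3*G (a(G) = 5 - (-2 + 3*G) = 5 + (2 - 3*G) = 7 - 3*G)
F = 4660758 (F = (2416 + 1131)*(2914 - 1600) = 3547*1314 = 4660758)
a(17 + 10)/F = (7 - 3*(17 + 10))/4660758 = (7 - 3*27)*(1/4660758) = (7 - 81)*(1/4660758) = -74*1/4660758 = -37/2330379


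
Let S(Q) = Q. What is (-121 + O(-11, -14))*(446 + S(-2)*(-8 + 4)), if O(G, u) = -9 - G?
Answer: -54026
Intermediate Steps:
(-121 + O(-11, -14))*(446 + S(-2)*(-8 + 4)) = (-121 + (-9 - 1*(-11)))*(446 - 2*(-8 + 4)) = (-121 + (-9 + 11))*(446 - 2*(-4)) = (-121 + 2)*(446 + 8) = -119*454 = -54026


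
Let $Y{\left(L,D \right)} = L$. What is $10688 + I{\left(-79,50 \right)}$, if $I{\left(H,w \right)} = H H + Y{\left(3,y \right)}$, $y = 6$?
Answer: $16932$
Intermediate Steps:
$I{\left(H,w \right)} = 3 + H^{2}$ ($I{\left(H,w \right)} = H H + 3 = H^{2} + 3 = 3 + H^{2}$)
$10688 + I{\left(-79,50 \right)} = 10688 + \left(3 + \left(-79\right)^{2}\right) = 10688 + \left(3 + 6241\right) = 10688 + 6244 = 16932$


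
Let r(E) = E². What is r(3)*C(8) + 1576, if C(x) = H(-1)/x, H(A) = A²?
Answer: 12617/8 ≈ 1577.1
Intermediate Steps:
C(x) = 1/x (C(x) = (-1)²/x = 1/x)
r(3)*C(8) + 1576 = 3²/8 + 1576 = 9*(⅛) + 1576 = 9/8 + 1576 = 12617/8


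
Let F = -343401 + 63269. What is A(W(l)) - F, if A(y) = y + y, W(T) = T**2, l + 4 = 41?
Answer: 282870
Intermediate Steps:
l = 37 (l = -4 + 41 = 37)
A(y) = 2*y
F = -280132
A(W(l)) - F = 2*37**2 - 1*(-280132) = 2*1369 + 280132 = 2738 + 280132 = 282870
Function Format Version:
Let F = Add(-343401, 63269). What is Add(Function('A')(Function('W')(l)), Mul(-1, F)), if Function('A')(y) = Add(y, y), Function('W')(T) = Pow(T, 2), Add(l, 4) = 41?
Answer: 282870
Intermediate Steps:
l = 37 (l = Add(-4, 41) = 37)
Function('A')(y) = Mul(2, y)
F = -280132
Add(Function('A')(Function('W')(l)), Mul(-1, F)) = Add(Mul(2, Pow(37, 2)), Mul(-1, -280132)) = Add(Mul(2, 1369), 280132) = Add(2738, 280132) = 282870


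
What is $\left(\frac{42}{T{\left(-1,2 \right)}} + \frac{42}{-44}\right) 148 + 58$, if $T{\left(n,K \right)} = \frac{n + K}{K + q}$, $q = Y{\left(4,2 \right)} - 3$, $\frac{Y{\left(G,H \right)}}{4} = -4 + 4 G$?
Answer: $\frac{3212756}{11} \approx 2.9207 \cdot 10^{5}$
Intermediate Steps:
$Y{\left(G,H \right)} = -16 + 16 G$ ($Y{\left(G,H \right)} = 4 \left(-4 + 4 G\right) = -16 + 16 G$)
$q = 45$ ($q = \left(-16 + 16 \cdot 4\right) - 3 = \left(-16 + 64\right) - 3 = 48 - 3 = 45$)
$T{\left(n,K \right)} = \frac{K + n}{45 + K}$ ($T{\left(n,K \right)} = \frac{n + K}{K + 45} = \frac{K + n}{45 + K}$)
$\left(\frac{42}{T{\left(-1,2 \right)}} + \frac{42}{-44}\right) 148 + 58 = \left(\frac{42}{\frac{1}{45 + 2} \left(2 - 1\right)} + \frac{42}{-44}\right) 148 + 58 = \left(\frac{42}{\frac{1}{47} \cdot 1} + 42 \left(- \frac{1}{44}\right)\right) 148 + 58 = \left(\frac{42}{\frac{1}{47} \cdot 1} - \frac{21}{22}\right) 148 + 58 = \left(42 \frac{1}{\frac{1}{47}} - \frac{21}{22}\right) 148 + 58 = \left(42 \cdot 47 - \frac{21}{22}\right) 148 + 58 = \left(1974 - \frac{21}{22}\right) 148 + 58 = \frac{43407}{22} \cdot 148 + 58 = \frac{3212118}{11} + 58 = \frac{3212756}{11}$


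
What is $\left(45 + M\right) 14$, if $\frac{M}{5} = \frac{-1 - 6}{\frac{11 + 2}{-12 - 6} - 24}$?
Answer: $\frac{57834}{89} \approx 649.82$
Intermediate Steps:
$M = \frac{126}{89}$ ($M = 5 \frac{-1 - 6}{\frac{11 + 2}{-12 - 6} - 24} = 5 \left(- \frac{7}{\frac{13}{-18} - 24}\right) = 5 \left(- \frac{7}{13 \left(- \frac{1}{18}\right) - 24}\right) = 5 \left(- \frac{7}{- \frac{13}{18} - 24}\right) = 5 \left(- \frac{7}{- \frac{445}{18}}\right) = 5 \left(\left(-7\right) \left(- \frac{18}{445}\right)\right) = 5 \cdot \frac{126}{445} = \frac{126}{89} \approx 1.4157$)
$\left(45 + M\right) 14 = \left(45 + \frac{126}{89}\right) 14 = \frac{4131}{89} \cdot 14 = \frac{57834}{89}$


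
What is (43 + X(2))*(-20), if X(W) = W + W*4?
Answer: -1060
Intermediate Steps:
X(W) = 5*W (X(W) = W + 4*W = 5*W)
(43 + X(2))*(-20) = (43 + 5*2)*(-20) = (43 + 10)*(-20) = 53*(-20) = -1060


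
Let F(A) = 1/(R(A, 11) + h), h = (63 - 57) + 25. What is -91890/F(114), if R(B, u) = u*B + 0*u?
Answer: -118078650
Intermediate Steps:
h = 31 (h = 6 + 25 = 31)
R(B, u) = B*u (R(B, u) = B*u + 0 = B*u)
F(A) = 1/(31 + 11*A) (F(A) = 1/(A*11 + 31) = 1/(11*A + 31) = 1/(31 + 11*A))
-91890/F(114) = -91890/(1/(31 + 11*114)) = -91890/(1/(31 + 1254)) = -91890/(1/1285) = -91890/1/1285 = -91890*1285 = -118078650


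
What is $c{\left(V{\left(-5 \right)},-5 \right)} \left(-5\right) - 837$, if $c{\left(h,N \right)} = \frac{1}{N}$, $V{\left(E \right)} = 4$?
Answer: $-836$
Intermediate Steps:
$c{\left(V{\left(-5 \right)},-5 \right)} \left(-5\right) - 837 = \frac{1}{-5} \left(-5\right) - 837 = \left(- \frac{1}{5}\right) \left(-5\right) - 837 = 1 - 837 = -836$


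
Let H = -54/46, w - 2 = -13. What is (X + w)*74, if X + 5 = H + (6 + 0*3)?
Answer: -19018/23 ≈ -826.87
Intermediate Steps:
w = -11 (w = 2 - 13 = -11)
H = -27/23 (H = -54*1/46 = -27/23 ≈ -1.1739)
X = -4/23 (X = -5 + (-27/23 + (6 + 0*3)) = -5 + (-27/23 + (6 + 0)) = -5 + (-27/23 + 6) = -5 + 111/23 = -4/23 ≈ -0.17391)
(X + w)*74 = (-4/23 - 11)*74 = -257/23*74 = -19018/23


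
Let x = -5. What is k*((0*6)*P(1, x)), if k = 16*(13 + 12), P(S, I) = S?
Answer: 0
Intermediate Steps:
k = 400 (k = 16*25 = 400)
k*((0*6)*P(1, x)) = 400*((0*6)*1) = 400*(0*1) = 400*0 = 0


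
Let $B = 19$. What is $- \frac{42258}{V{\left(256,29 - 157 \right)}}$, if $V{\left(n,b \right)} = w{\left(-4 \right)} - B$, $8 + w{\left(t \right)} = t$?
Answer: $\frac{42258}{31} \approx 1363.2$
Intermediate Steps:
$w{\left(t \right)} = -8 + t$
$V{\left(n,b \right)} = -31$ ($V{\left(n,b \right)} = \left(-8 - 4\right) - 19 = -12 - 19 = -31$)
$- \frac{42258}{V{\left(256,29 - 157 \right)}} = - \frac{42258}{-31} = \left(-42258\right) \left(- \frac{1}{31}\right) = \frac{42258}{31}$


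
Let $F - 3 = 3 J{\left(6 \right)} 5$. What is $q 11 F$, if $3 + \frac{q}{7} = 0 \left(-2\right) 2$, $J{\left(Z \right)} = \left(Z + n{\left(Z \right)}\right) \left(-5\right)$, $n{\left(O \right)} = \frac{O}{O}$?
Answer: $120582$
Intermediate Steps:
$n{\left(O \right)} = 1$
$J{\left(Z \right)} = -5 - 5 Z$ ($J{\left(Z \right)} = \left(Z + 1\right) \left(-5\right) = \left(1 + Z\right) \left(-5\right) = -5 - 5 Z$)
$F = -522$ ($F = 3 + 3 \left(-5 - 30\right) 5 = 3 + 3 \left(-35\right) 5 = 3 - 525 = -522$)
$q = -21$ ($q = -21 + 7 \cdot 0 \left(-2\right) 2 = -21 + 7 \cdot 0 \cdot 2 = -21 + 7 \cdot 0 = -21 + 0 = -21$)
$q 11 F = \left(-21\right) 11 \left(-522\right) = \left(-231\right) \left(-522\right) = 120582$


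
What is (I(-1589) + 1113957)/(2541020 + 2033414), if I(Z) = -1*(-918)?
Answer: 1114875/4574434 ≈ 0.24372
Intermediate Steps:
I(Z) = 918
(I(-1589) + 1113957)/(2541020 + 2033414) = (918 + 1113957)/(2541020 + 2033414) = 1114875/4574434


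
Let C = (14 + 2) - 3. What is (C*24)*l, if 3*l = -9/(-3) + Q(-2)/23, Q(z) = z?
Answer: 6968/23 ≈ 302.96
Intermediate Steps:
C = 13 (C = 16 - 3 = 13)
l = 67/69 (l = (-9/(-3) - 2/23)/3 = (-9*(-⅓) - 2*1/23)/3 = (3 - 2/23)/3 = (⅓)*(67/23) = 67/69 ≈ 0.97101)
(C*24)*l = (13*24)*(67/69) = 312*(67/69) = 6968/23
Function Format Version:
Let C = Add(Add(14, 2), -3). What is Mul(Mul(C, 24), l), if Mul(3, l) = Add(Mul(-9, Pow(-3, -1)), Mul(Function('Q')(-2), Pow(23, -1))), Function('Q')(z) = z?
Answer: Rational(6968, 23) ≈ 302.96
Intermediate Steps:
C = 13 (C = Add(16, -3) = 13)
l = Rational(67, 69) (l = Mul(Rational(1, 3), Add(Mul(-9, Pow(-3, -1)), Mul(-2, Pow(23, -1)))) = Mul(Rational(1, 3), Add(Mul(-9, Rational(-1, 3)), Mul(-2, Rational(1, 23)))) = Mul(Rational(1, 3), Add(3, Rational(-2, 23))) = Mul(Rational(1, 3), Rational(67, 23)) = Rational(67, 69) ≈ 0.97101)
Mul(Mul(C, 24), l) = Mul(Mul(13, 24), Rational(67, 69)) = Mul(312, Rational(67, 69)) = Rational(6968, 23)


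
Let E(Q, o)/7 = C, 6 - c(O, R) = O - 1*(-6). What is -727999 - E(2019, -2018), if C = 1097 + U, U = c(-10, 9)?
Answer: -735748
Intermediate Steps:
c(O, R) = -O (c(O, R) = 6 - (O - 1*(-6)) = 6 - (O + 6) = 6 - (6 + O) = 6 + (-6 - O) = -O)
U = 10 (U = -1*(-10) = 10)
C = 1107 (C = 1097 + 10 = 1107)
E(Q, o) = 7749 (E(Q, o) = 7*1107 = 7749)
-727999 - E(2019, -2018) = -727999 - 1*7749 = -727999 - 7749 = -735748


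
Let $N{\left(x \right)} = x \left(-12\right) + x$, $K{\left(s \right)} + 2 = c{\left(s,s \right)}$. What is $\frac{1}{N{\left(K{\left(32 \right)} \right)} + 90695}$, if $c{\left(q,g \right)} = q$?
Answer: $\frac{1}{90365} \approx 1.1066 \cdot 10^{-5}$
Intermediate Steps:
$K{\left(s \right)} = -2 + s$
$N{\left(x \right)} = - 11 x$ ($N{\left(x \right)} = - 12 x + x = - 11 x$)
$\frac{1}{N{\left(K{\left(32 \right)} \right)} + 90695} = \frac{1}{- 11 \left(-2 + 32\right) + 90695} = \frac{1}{\left(-11\right) 30 + 90695} = \frac{1}{-330 + 90695} = \frac{1}{90365}$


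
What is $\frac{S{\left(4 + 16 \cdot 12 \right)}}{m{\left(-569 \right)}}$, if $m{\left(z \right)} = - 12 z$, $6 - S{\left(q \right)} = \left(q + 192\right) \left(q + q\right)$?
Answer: $- \frac{76045}{3414} \approx -22.274$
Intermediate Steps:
$S{\left(q \right)} = 6 - 2 q \left(192 + q\right)$ ($S{\left(q \right)} = 6 - \left(q + 192\right) \left(q + q\right) = 6 - \left(192 + q\right) 2 q = 6 - 2 q \left(192 + q\right)$)
$\frac{S{\left(4 + 16 \cdot 12 \right)}}{m{\left(-569 \right)}} = \frac{6 - 384 \left(4 + 16 \cdot 12\right) - 2 \left(4 + 16 \cdot 12\right)^{2}}{\left(-12\right) \left(-569\right)} = \frac{6 - 384 \left(4 + 192\right) - 2 \left(4 + 192\right)^{2}}{6828} = \left(6 - 75264 - 2 \cdot 196^{2}\right) \frac{1}{6828} = \left(6 - 75264 - 76832\right) \frac{1}{6828} = \left(-152090\right) \frac{1}{6828} = - \frac{76045}{3414}$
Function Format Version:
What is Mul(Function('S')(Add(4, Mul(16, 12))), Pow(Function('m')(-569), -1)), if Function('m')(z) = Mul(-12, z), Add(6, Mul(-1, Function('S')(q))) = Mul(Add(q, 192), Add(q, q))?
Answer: Rational(-76045, 3414) ≈ -22.274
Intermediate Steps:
Function('S')(q) = Add(6, Mul(-2, q, Add(192, q))) (Function('S')(q) = Add(6, Mul(-1, Mul(Add(q, 192), Add(q, q)))) = Add(6, Mul(-1, Mul(Add(192, q), Mul(2, q)))) = Add(6, Mul(-1, Mul(2, q, Add(192, q)))) = Add(6, Mul(-2, q, Add(192, q))))
Mul(Function('S')(Add(4, Mul(16, 12))), Pow(Function('m')(-569), -1)) = Mul(Add(6, Mul(-384, Add(4, Mul(16, 12))), Mul(-2, Pow(Add(4, Mul(16, 12)), 2))), Pow(Mul(-12, -569), -1)) = Mul(Add(6, Mul(-384, Add(4, 192)), Mul(-2, Pow(Add(4, 192), 2))), Pow(6828, -1)) = Mul(Add(6, Mul(-384, 196), Mul(-2, Pow(196, 2))), Rational(1, 6828)) = Mul(Add(6, -75264, Mul(-2, 38416)), Rational(1, 6828)) = Mul(Add(6, -75264, -76832), Rational(1, 6828)) = Mul(-152090, Rational(1, 6828)) = Rational(-76045, 3414)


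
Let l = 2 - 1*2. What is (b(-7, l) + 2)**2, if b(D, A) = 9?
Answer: 121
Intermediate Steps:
l = 0 (l = 2 - 2 = 0)
(b(-7, l) + 2)**2 = (9 + 2)**2 = 11**2 = 121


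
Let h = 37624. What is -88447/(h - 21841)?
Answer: -88447/15783 ≈ -5.6039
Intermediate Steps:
-88447/(h - 21841) = -88447/(37624 - 21841) = -88447/15783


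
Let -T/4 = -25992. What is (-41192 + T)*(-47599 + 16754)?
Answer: -1936325720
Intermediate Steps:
T = 103968 (T = -4*(-25992) = 103968)
(-41192 + T)*(-47599 + 16754) = (-41192 + 103968)*(-47599 + 16754) = 62776*(-30845) = -1936325720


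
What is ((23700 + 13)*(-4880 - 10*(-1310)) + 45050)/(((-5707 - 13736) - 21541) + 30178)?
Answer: -97482955/5403 ≈ -18042.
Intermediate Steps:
((23700 + 13)*(-4880 - 10*(-1310)) + 45050)/(((-5707 - 13736) - 21541) + 30178) = (23713*(-4880 + 13100) + 45050)/((-19443 - 21541) + 30178) = (23713*8220 + 45050)/(-40984 + 30178) = (194920860 + 45050)/(-10806) = 194965910*(-1/10806) = -97482955/5403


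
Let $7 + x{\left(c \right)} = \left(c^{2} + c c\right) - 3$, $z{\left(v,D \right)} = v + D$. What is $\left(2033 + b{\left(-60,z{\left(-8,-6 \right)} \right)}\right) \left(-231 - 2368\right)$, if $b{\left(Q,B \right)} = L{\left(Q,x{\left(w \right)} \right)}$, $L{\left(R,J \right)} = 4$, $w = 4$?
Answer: $-5294163$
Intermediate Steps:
$z{\left(v,D \right)} = D + v$
$x{\left(c \right)} = -10 + 2 c^{2}$ ($x{\left(c \right)} = -7 - \left(3 - c^{2} - c c\right) = -7 + \left(\left(c^{2} + c^{2}\right) - 3\right) = -7 + \left(2 c^{2} - 3\right) = -7 + \left(-3 + 2 c^{2}\right) = -10 + 2 c^{2}$)
$b{\left(Q,B \right)} = 4$
$\left(2033 + b{\left(-60,z{\left(-8,-6 \right)} \right)}\right) \left(-231 - 2368\right) = \left(2033 + 4\right) \left(-231 - 2368\right) = 2037 \left(-2599\right) = -5294163$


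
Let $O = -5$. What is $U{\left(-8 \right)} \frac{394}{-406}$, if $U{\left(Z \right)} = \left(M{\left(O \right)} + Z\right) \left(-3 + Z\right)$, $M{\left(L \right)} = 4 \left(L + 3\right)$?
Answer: $- \frac{34672}{203} \approx -170.8$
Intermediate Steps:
$M{\left(L \right)} = 12 + 4 L$ ($M{\left(L \right)} = 4 \left(3 + L\right) = 12 + 4 L$)
$U{\left(Z \right)} = \left(-8 + Z\right) \left(-3 + Z\right)$ ($U{\left(Z \right)} = \left(\left(12 + 4 \left(-5\right)\right) + Z\right) \left(-3 + Z\right) = \left(\left(12 - 20\right) + Z\right) \left(-3 + Z\right) = \left(-8 + Z\right) \left(-3 + Z\right)$)
$U{\left(-8 \right)} \frac{394}{-406} = \left(24 + \left(-8\right)^{2} - -88\right) \frac{394}{-406} = \left(24 + 64 + 88\right) 394 \left(- \frac{1}{406}\right) = 176 \left(- \frac{197}{203}\right) = - \frac{34672}{203}$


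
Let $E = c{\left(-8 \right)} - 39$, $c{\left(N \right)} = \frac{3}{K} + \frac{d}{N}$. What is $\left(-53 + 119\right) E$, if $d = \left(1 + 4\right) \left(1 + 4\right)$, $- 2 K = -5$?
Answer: $- \frac{54021}{20} \approx -2701.1$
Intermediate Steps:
$K = \frac{5}{2}$ ($K = \left(- \frac{1}{2}\right) \left(-5\right) = \frac{5}{2} \approx 2.5$)
$d = 25$ ($d = 5 \cdot 5 = 25$)
$c{\left(N \right)} = \frac{6}{5} + \frac{25}{N}$ ($c{\left(N \right)} = \frac{3}{\frac{5}{2}} + \frac{25}{N} = 3 \cdot \frac{2}{5} + \frac{25}{N} = \frac{6}{5} + \frac{25}{N}$)
$E = - \frac{1637}{40}$ ($E = \left(\frac{6}{5} + \frac{25}{-8}\right) - 39 = \left(\frac{6}{5} + 25 \left(- \frac{1}{8}\right)\right) - 39 = \left(\frac{6}{5} - \frac{25}{8}\right) - 39 = - \frac{77}{40} - 39 = - \frac{1637}{40} \approx -40.925$)
$\left(-53 + 119\right) E = \left(-53 + 119\right) \left(- \frac{1637}{40}\right) = 66 \left(- \frac{1637}{40}\right) = - \frac{54021}{20}$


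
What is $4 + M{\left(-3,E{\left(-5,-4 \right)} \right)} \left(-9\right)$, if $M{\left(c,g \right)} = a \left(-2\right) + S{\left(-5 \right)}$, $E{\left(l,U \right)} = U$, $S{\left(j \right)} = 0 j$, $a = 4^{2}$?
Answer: $292$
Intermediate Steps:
$a = 16$
$S{\left(j \right)} = 0$
$M{\left(c,g \right)} = -32$ ($M{\left(c,g \right)} = 16 \left(-2\right) + 0 = -32 + 0 = -32$)
$4 + M{\left(-3,E{\left(-5,-4 \right)} \right)} \left(-9\right) = 4 - -288 = 4 + 288 = 292$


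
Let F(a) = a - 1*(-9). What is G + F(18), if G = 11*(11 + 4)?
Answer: 192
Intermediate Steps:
F(a) = 9 + a (F(a) = a + 9 = 9 + a)
G = 165 (G = 11*15 = 165)
G + F(18) = 165 + (9 + 18) = 165 + 27 = 192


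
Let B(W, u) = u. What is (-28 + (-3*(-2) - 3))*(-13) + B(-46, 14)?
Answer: 339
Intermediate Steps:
(-28 + (-3*(-2) - 3))*(-13) + B(-46, 14) = (-28 + (-3*(-2) - 3))*(-13) + 14 = (-28 + (6 - 3))*(-13) + 14 = (-28 + 3)*(-13) + 14 = -25*(-13) + 14 = 325 + 14 = 339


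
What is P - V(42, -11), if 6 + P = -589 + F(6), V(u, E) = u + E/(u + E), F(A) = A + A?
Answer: -19364/31 ≈ -624.65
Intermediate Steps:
F(A) = 2*A
V(u, E) = u + E/(E + u)
P = -583 (P = -6 + (-589 + 2*6) = -6 + (-589 + 12) = -6 - 577 = -583)
P - V(42, -11) = -583 - (-11 + 42² - 11*42)/(-11 + 42) = -583 - (-11 + 1764 - 462)/31 = -583 - 1291/31 = -19364/31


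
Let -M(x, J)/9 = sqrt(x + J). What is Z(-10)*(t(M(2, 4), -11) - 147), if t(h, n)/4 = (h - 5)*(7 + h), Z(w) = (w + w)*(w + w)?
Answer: 662800 - 28800*sqrt(6) ≈ 5.9226e+5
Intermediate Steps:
M(x, J) = -9*sqrt(J + x) (M(x, J) = -9*sqrt(x + J) = -9*sqrt(J + x))
Z(w) = 4*w**2 (Z(w) = (2*w)*(2*w) = 4*w**2)
t(h, n) = 4*(-5 + h)*(7 + h) (t(h, n) = 4*((h - 5)*(7 + h)) = 4*((-5 + h)*(7 + h)) = 4*(-5 + h)*(7 + h))
Z(-10)*(t(M(2, 4), -11) - 147) = (4*(-10)**2)*((-140 + 4*(-9*sqrt(4 + 2))**2 + 8*(-9*sqrt(4 + 2))) - 147) = (4*100)*((-140 + 4*(-9*sqrt(6))**2 + 8*(-9*sqrt(6))) - 147) = 400*((-140 + 4*486 - 72*sqrt(6)) - 147) = 400*((-140 + 1944 - 72*sqrt(6)) - 147) = 400*((1804 - 72*sqrt(6)) - 147) = 400*(1657 - 72*sqrt(6)) = 662800 - 28800*sqrt(6)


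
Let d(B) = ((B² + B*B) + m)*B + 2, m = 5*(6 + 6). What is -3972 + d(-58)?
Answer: -397674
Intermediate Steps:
m = 60 (m = 5*12 = 60)
d(B) = 2 + B*(60 + 2*B²) (d(B) = ((B² + B*B) + 60)*B + 2 = ((B² + B²) + 60)*B + 2 = (2*B² + 60)*B + 2 = (60 + 2*B²)*B + 2 = B*(60 + 2*B²) + 2 = 2 + B*(60 + 2*B²))
-3972 + d(-58) = -3972 + (2 + 2*(-58)³ + 60*(-58)) = -3972 + (2 + 2*(-195112) - 3480) = -3972 + (2 - 390224 - 3480) = -3972 - 393702 = -397674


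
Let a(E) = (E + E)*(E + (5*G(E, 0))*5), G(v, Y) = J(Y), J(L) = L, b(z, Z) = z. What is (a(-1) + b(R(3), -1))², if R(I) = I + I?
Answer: 64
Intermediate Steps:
R(I) = 2*I
G(v, Y) = Y
a(E) = 2*E² (a(E) = (E + E)*(E + (5*0)*5) = (2*E)*(E + 0*5) = (2*E)*(E + 0) = (2*E)*E = 2*E²)
(a(-1) + b(R(3), -1))² = (2*(-1)² + 2*3)² = (2*1 + 6)² = (2 + 6)² = 8² = 64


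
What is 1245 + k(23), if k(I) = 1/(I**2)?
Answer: 658606/529 ≈ 1245.0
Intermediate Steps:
k(I) = I**(-2)
1245 + k(23) = 1245 + 23**(-2) = 1245 + 1/529 = 658606/529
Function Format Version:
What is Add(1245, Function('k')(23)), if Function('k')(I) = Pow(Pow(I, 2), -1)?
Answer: Rational(658606, 529) ≈ 1245.0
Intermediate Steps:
Function('k')(I) = Pow(I, -2)
Add(1245, Function('k')(23)) = Add(1245, Pow(23, -2)) = Add(1245, Rational(1, 529)) = Rational(658606, 529)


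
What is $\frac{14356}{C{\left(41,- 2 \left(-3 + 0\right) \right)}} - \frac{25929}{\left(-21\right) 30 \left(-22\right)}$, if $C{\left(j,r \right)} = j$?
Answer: $\frac{21990119}{63140} \approx 348.28$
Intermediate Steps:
$\frac{14356}{C{\left(41,- 2 \left(-3 + 0\right) \right)}} - \frac{25929}{\left(-21\right) 30 \left(-22\right)} = \frac{14356}{41} - \frac{25929}{\left(-21\right) 30 \left(-22\right)} = 14356 \cdot \frac{1}{41} - \frac{25929}{\left(-630\right) \left(-22\right)} = \frac{14356}{41} - \frac{25929}{13860} = \frac{14356}{41} - \frac{2881}{1540} = \frac{21990119}{63140}$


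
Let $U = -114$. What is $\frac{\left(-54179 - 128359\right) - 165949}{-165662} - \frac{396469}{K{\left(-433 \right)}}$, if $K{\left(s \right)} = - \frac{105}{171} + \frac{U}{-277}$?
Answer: $\frac{1037020225943081}{529621414} \approx 1.958 \cdot 10^{6}$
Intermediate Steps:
$K{\left(s \right)} = - \frac{3197}{15789}$ ($K{\left(s \right)} = - \frac{105}{171} - \frac{114}{-277} = \left(-105\right) \frac{1}{171} - - \frac{114}{277} = - \frac{35}{57} + \frac{114}{277} = - \frac{3197}{15789}$)
$\frac{\left(-54179 - 128359\right) - 165949}{-165662} - \frac{396469}{K{\left(-433 \right)}} = \frac{\left(-54179 - 128359\right) - 165949}{-165662} - \frac{396469}{- \frac{3197}{15789}} = \left(-182538 - 165949\right) \left(- \frac{1}{165662}\right) - - \frac{6259849041}{3197} = \left(-348487\right) \left(- \frac{1}{165662}\right) + \frac{6259849041}{3197} = \frac{348487}{165662} + \frac{6259849041}{3197} = \frac{1037020225943081}{529621414}$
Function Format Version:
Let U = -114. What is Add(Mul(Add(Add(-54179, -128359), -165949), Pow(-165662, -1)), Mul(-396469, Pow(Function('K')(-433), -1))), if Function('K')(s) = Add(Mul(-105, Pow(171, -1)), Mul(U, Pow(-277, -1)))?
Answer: Rational(1037020225943081, 529621414) ≈ 1.9580e+6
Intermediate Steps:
Function('K')(s) = Rational(-3197, 15789) (Function('K')(s) = Add(Mul(-105, Pow(171, -1)), Mul(-114, Pow(-277, -1))) = Add(Mul(-105, Rational(1, 171)), Mul(-114, Rational(-1, 277))) = Add(Rational(-35, 57), Rational(114, 277)) = Rational(-3197, 15789))
Add(Mul(Add(Add(-54179, -128359), -165949), Pow(-165662, -1)), Mul(-396469, Pow(Function('K')(-433), -1))) = Add(Mul(Add(Add(-54179, -128359), -165949), Pow(-165662, -1)), Mul(-396469, Pow(Rational(-3197, 15789), -1))) = Add(Mul(Add(-182538, -165949), Rational(-1, 165662)), Mul(-396469, Rational(-15789, 3197))) = Add(Mul(-348487, Rational(-1, 165662)), Rational(6259849041, 3197)) = Add(Rational(348487, 165662), Rational(6259849041, 3197)) = Rational(1037020225943081, 529621414)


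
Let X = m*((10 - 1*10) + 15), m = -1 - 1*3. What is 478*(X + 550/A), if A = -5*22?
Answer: -31070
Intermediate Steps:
A = -110
m = -4 (m = -1 - 3 = -4)
X = -60 (X = -4*((10 - 1*10) + 15) = -4*((10 - 10) + 15) = -4*(0 + 15) = -4*15 = -60)
478*(X + 550/A) = 478*(-60 + 550/(-110)) = 478*(-60 + 550*(-1/110)) = 478*(-60 - 5) = 478*(-65) = -31070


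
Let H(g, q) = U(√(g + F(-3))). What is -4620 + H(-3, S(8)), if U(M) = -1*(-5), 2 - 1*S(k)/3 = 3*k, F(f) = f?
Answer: -4615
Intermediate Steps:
S(k) = 6 - 9*k
U(M) = 5
H(g, q) = 5
-4620 + H(-3, S(8)) = -4620 + 5 = -4615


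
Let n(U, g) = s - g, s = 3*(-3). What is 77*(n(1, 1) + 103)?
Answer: 7161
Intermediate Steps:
s = -9
n(U, g) = -9 - g
77*(n(1, 1) + 103) = 77*((-9 - 1*1) + 103) = 77*((-9 - 1) + 103) = 77*(-10 + 103) = 77*93 = 7161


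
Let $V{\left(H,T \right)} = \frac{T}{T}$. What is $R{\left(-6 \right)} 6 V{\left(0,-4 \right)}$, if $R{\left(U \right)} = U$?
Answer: $-36$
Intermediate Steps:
$V{\left(H,T \right)} = 1$
$R{\left(-6 \right)} 6 V{\left(0,-4 \right)} = \left(-6\right) 6 \cdot 1 = \left(-36\right) 1 = -36$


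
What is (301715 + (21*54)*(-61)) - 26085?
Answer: 206456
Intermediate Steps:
(301715 + (21*54)*(-61)) - 26085 = (301715 + 1134*(-61)) - 26085 = (301715 - 69174) - 26085 = 232541 - 26085 = 206456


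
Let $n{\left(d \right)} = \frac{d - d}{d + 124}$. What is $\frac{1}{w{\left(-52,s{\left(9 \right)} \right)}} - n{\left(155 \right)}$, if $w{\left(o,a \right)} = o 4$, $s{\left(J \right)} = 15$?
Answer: $- \frac{1}{208} \approx -0.0048077$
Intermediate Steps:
$n{\left(d \right)} = 0$ ($n{\left(d \right)} = \frac{0}{124 + d} = 0$)
$w{\left(o,a \right)} = 4 o$
$\frac{1}{w{\left(-52,s{\left(9 \right)} \right)}} - n{\left(155 \right)} = \frac{1}{4 \left(-52\right)} - 0 = \frac{1}{-208} + 0 = - \frac{1}{208} + 0 = - \frac{1}{208}$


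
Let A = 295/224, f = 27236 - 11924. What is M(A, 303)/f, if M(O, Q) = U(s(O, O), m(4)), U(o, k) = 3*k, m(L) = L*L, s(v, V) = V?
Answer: 1/319 ≈ 0.0031348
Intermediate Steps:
f = 15312
m(L) = L²
A = 295/224 (A = 295*(1/224) = 295/224 ≈ 1.3170)
M(O, Q) = 48 (M(O, Q) = 3*4² = 3*16 = 48)
M(A, 303)/f = 48/15312 = 48*(1/15312) = 1/319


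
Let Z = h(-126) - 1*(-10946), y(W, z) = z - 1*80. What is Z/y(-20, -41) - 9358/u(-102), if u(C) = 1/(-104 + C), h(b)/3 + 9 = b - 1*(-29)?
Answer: 233246880/121 ≈ 1.9277e+6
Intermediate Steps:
y(W, z) = -80 + z (y(W, z) = z - 80 = -80 + z)
h(b) = 60 + 3*b (h(b) = -27 + 3*(b - 1*(-29)) = -27 + 3*(b + 29) = -27 + 3*(29 + b) = -27 + (87 + 3*b) = 60 + 3*b)
Z = 10628 (Z = (60 + 3*(-126)) - 1*(-10946) = (60 - 378) + 10946 = -318 + 10946 = 10628)
Z/y(-20, -41) - 9358/u(-102) = 10628/(-80 - 41) - 9358/(1/(-104 - 102)) = 10628/(-121) - 9358/(1/(-206)) = 10628*(-1/121) - 9358/(-1/206) = -10628/121 - 9358*(-206) = -10628/121 + 1927748 = 233246880/121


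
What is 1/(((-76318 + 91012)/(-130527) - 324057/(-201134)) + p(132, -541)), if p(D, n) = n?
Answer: -8751139206/4721252068765 ≈ -0.0018536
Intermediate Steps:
1/(((-76318 + 91012)/(-130527) - 324057/(-201134)) + p(132, -541)) = 1/(((-76318 + 91012)/(-130527) - 324057/(-201134)) - 541) = 1/((14694*(-1/130527) - 324057*(-1/201134)) - 541) = 1/((-4898/43509 + 324057/201134) - 541) = 1/(13114241681/8751139206 - 541) = 1/(-4721252068765/8751139206) = -8751139206/4721252068765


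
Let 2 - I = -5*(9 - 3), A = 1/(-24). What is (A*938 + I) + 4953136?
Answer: 59437547/12 ≈ 4.9531e+6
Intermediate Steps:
A = -1/24 ≈ -0.041667
I = 32 (I = 2 - (-5)*(9 - 3) = 2 - (-5)*6 = 2 - 1*(-30) = 2 + 30 = 32)
(A*938 + I) + 4953136 = (-1/24*938 + 32) + 4953136 = (-469/12 + 32) + 4953136 = -85/12 + 4953136 = 59437547/12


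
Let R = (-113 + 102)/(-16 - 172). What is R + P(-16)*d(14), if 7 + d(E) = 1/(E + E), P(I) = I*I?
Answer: -2346163/1316 ≈ -1782.8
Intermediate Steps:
P(I) = I**2
R = 11/188 (R = -11/(-188) = -11*(-1/188) = 11/188 ≈ 0.058511)
d(E) = -7 + 1/(2*E) (d(E) = -7 + 1/(E + E) = -7 + 1/(2*E))
R + P(-16)*d(14) = 11/188 + (-16)**2*(-7 + (1/2)/14) = 11/188 + 256*(-7 + (1/2)*(1/14)) = 11/188 + 256*(-7 + 1/28) = 11/188 + 256*(-195/28) = 11/188 - 12480/7 = -2346163/1316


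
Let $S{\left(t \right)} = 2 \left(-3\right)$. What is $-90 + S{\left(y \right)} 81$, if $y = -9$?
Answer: $-576$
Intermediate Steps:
$S{\left(t \right)} = -6$
$-90 + S{\left(y \right)} 81 = -90 - 486 = -576$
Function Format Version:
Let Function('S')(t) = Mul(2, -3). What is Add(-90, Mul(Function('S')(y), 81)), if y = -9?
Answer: -576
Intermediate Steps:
Function('S')(t) = -6
Add(-90, Mul(Function('S')(y), 81)) = Add(-90, Mul(-6, 81)) = Add(-90, -486) = -576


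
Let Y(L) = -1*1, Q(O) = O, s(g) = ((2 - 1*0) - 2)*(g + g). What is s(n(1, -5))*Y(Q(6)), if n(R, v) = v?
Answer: 0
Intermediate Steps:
s(g) = 0 (s(g) = ((2 + 0) - 2)*(2*g) = (2 - 2)*(2*g) = 0*(2*g) = 0)
Y(L) = -1
s(n(1, -5))*Y(Q(6)) = 0*(-1) = 0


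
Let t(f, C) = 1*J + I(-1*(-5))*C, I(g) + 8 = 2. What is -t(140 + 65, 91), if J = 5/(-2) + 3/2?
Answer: 547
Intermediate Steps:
I(g) = -6 (I(g) = -8 + 2 = -6)
J = -1 (J = 5*(-1/2) + 3*(1/2) = -5/2 + 3/2 = -1)
t(f, C) = -1 - 6*C (t(f, C) = 1*(-1) - 6*C = -1 - 6*C)
-t(140 + 65, 91) = -(-1 - 6*91) = -(-1 - 546) = -1*(-547) = 547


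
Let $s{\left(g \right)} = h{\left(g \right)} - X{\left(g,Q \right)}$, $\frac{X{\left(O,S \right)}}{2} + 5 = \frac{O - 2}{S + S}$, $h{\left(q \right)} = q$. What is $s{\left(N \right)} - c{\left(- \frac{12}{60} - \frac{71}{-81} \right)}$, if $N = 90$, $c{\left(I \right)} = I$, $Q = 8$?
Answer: $\frac{35771}{405} \approx 88.323$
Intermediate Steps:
$X{\left(O,S \right)} = -10 + \frac{-2 + O}{S}$ ($X{\left(O,S \right)} = -10 + 2 \frac{O - 2}{S + S} = -10 + 2 \frac{-2 + O}{2 S} = -10 + \frac{-2 + O}{S}$)
$s{\left(g \right)} = \frac{41}{4} + \frac{7 g}{8}$ ($s{\left(g \right)} = g - \frac{-2 + g - 80}{8} = g - \frac{-82 + g}{8} = g - \left(- \frac{41}{4} + \frac{g}{8}\right) = \frac{41}{4} + \frac{7 g}{8}$)
$s{\left(N \right)} - c{\left(- \frac{12}{60} - \frac{71}{-81} \right)} = \left(\frac{41}{4} + \frac{7}{8} \cdot 90\right) - \left(- \frac{12}{60} - \frac{71}{-81}\right) = \left(\frac{41}{4} + \frac{315}{4}\right) - \left(\left(-12\right) \frac{1}{60} - - \frac{71}{81}\right) = 89 - \left(- \frac{1}{5} + \frac{71}{81}\right) = 89 - \frac{274}{405} = \frac{35771}{405}$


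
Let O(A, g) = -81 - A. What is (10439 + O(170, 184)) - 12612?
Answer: -2424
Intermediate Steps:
(10439 + O(170, 184)) - 12612 = (10439 + (-81 - 1*170)) - 12612 = (10439 + (-81 - 170)) - 12612 = (10439 - 251) - 12612 = 10188 - 12612 = -2424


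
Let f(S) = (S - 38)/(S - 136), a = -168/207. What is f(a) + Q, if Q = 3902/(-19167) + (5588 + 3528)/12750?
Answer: 10190110351/12816334000 ≈ 0.79509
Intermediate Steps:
a = -56/69 (a = -168*1/207 = -56/69 ≈ -0.81159)
Q = 6943104/13576625 (Q = 3902*(-1/19167) + 9116*(1/12750) = -3902/19167 + 4558/6375 = 6943104/13576625 ≈ 0.51140)
f(S) = (-38 + S)/(-136 + S)
f(a) + Q = (-38 - 56/69)/(-136 - 56/69) + 6943104/13576625 = -2678/69/(-9440/69) + 6943104/13576625 = -69/9440*(-2678/69) + 6943104/13576625 = 1339/4720 + 6943104/13576625 = 10190110351/12816334000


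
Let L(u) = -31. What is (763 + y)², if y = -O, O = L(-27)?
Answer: 630436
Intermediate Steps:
O = -31
y = 31 (y = -1*(-31) = 31)
(763 + y)² = (763 + 31)² = 794² = 630436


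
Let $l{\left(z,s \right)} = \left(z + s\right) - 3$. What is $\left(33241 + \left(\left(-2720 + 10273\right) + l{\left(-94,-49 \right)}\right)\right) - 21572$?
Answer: $19076$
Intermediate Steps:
$l{\left(z,s \right)} = -3 + s + z$ ($l{\left(z,s \right)} = \left(s + z\right) - 3 = -3 + s + z$)
$\left(33241 + \left(\left(-2720 + 10273\right) + l{\left(-94,-49 \right)}\right)\right) - 21572 = \left(33241 + \left(\left(-2720 + 10273\right) - 146\right)\right) - 21572 = \left(33241 + \left(7553 - 146\right)\right) - 21572 = \left(33241 + 7407\right) - 21572 = 40648 - 21572 = 19076$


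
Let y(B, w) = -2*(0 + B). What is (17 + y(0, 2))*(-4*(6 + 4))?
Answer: -680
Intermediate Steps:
y(B, w) = -2*B
(17 + y(0, 2))*(-4*(6 + 4)) = (17 - 2*0)*(-4*(6 + 4)) = (17 + 0)*(-4*10) = 17*(-40) = -680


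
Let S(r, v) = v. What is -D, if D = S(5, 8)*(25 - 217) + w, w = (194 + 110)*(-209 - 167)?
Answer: 115840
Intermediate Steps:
w = -114304 (w = 304*(-376) = -114304)
D = -115840 (D = 8*(25 - 217) - 114304 = 8*(-192) - 114304 = -1536 - 114304 = -115840)
-D = -1*(-115840) = 115840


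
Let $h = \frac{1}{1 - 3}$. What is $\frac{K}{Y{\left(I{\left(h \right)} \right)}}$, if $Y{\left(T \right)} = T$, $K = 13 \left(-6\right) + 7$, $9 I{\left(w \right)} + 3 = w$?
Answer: $\frac{1278}{7} \approx 182.57$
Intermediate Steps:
$h = - \frac{1}{2}$ ($h = \frac{1}{-2} = - \frac{1}{2} \approx -0.5$)
$I{\left(w \right)} = - \frac{1}{3} + \frac{w}{9}$
$K = -71$ ($K = -78 + 7 = -71$)
$\frac{K}{Y{\left(I{\left(h \right)} \right)}} = - \frac{71}{- \frac{1}{3} + \frac{1}{9} \left(- \frac{1}{2}\right)} = - \frac{71}{- \frac{1}{3} - \frac{1}{18}} = - \frac{71}{- \frac{7}{18}} = \left(-71\right) \left(- \frac{18}{7}\right) = \frac{1278}{7}$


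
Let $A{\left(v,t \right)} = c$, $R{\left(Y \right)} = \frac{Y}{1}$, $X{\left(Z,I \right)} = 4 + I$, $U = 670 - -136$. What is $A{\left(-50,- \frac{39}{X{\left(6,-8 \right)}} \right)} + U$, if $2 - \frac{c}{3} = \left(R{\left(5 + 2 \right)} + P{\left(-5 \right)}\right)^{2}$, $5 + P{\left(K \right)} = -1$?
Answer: $809$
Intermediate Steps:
$U = 806$ ($U = 670 + 136 = 806$)
$R{\left(Y \right)} = Y$ ($R{\left(Y \right)} = Y 1 = Y$)
$P{\left(K \right)} = -6$ ($P{\left(K \right)} = -5 - 1 = -6$)
$c = 3$ ($c = 6 - 3 \left(\left(5 + 2\right) - 6\right)^{2} = 6 - 3 \left(7 - 6\right)^{2} = 6 - 3 \cdot 1^{2} = 6 - 3 = 3$)
$A{\left(v,t \right)} = 3$
$A{\left(-50,- \frac{39}{X{\left(6,-8 \right)}} \right)} + U = 3 + 806 = 809$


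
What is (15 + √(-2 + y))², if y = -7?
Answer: 216 + 90*I ≈ 216.0 + 90.0*I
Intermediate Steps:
(15 + √(-2 + y))² = (15 + √(-2 - 7))² = (15 + √(-9))² = (15 + 3*I)²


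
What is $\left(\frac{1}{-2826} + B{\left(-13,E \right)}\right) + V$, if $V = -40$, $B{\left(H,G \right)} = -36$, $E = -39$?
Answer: $- \frac{214777}{2826} \approx -76.0$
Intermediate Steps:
$\left(\frac{1}{-2826} + B{\left(-13,E \right)}\right) + V = \left(\frac{1}{-2826} - 36\right) - 40 = \left(- \frac{1}{2826} - 36\right) - 40 = - \frac{101737}{2826} - 40 = - \frac{214777}{2826}$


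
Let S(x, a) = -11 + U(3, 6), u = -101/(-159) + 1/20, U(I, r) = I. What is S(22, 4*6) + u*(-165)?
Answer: -25665/212 ≈ -121.06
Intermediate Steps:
u = 2179/3180 (u = -101*(-1/159) + 1*(1/20) = 101/159 + 1/20 = 2179/3180 ≈ 0.68522)
S(x, a) = -8 (S(x, a) = -11 + 3 = -8)
S(22, 4*6) + u*(-165) = -8 + (2179/3180)*(-165) = -8 - 23969/212 = -25665/212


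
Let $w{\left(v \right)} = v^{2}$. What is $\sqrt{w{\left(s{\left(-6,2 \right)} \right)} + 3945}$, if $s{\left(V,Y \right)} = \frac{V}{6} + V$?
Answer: $\sqrt{3994} \approx 63.198$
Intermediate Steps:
$s{\left(V,Y \right)} = \frac{7 V}{6}$ ($s{\left(V,Y \right)} = \frac{V}{6} + V = \frac{7 V}{6}$)
$\sqrt{w{\left(s{\left(-6,2 \right)} \right)} + 3945} = \sqrt{\left(\frac{7}{6} \left(-6\right)\right)^{2} + 3945} = \sqrt{\left(-7\right)^{2} + 3945} = \sqrt{49 + 3945} = \sqrt{3994}$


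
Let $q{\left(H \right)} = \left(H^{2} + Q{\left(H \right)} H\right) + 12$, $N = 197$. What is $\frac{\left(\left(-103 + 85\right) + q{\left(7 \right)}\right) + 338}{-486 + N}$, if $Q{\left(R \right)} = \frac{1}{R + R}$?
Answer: $- \frac{763}{578} \approx -1.3201$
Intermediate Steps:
$Q{\left(R \right)} = \frac{1}{2 R}$
$q{\left(H \right)} = \frac{25}{2} + H^{2}$ ($q{\left(H \right)} = \left(H^{2} + \frac{1}{2 H} H\right) + 12 = \left(H^{2} + \frac{1}{2}\right) + 12 = \left(\frac{1}{2} + H^{2}\right) + 12 = \frac{25}{2} + H^{2}$)
$\frac{\left(\left(-103 + 85\right) + q{\left(7 \right)}\right) + 338}{-486 + N} = \frac{\left(\left(-103 + 85\right) + \left(\frac{25}{2} + 7^{2}\right)\right) + 338}{-486 + 197} = \frac{\left(-18 + \left(\frac{25}{2} + 49\right)\right) + 338}{-289} = \left(\left(-18 + \frac{123}{2}\right) + 338\right) \left(- \frac{1}{289}\right) = \left(\frac{87}{2} + 338\right) \left(- \frac{1}{289}\right) = \frac{763}{2} \left(- \frac{1}{289}\right) = - \frac{763}{578}$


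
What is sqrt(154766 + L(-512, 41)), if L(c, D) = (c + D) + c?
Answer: 3*sqrt(17087) ≈ 392.15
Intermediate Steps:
L(c, D) = D + 2*c (L(c, D) = (D + c) + c = D + 2*c)
sqrt(154766 + L(-512, 41)) = sqrt(154766 + (41 + 2*(-512))) = sqrt(154766 + (41 - 1024)) = sqrt(154766 - 983) = sqrt(153783) = 3*sqrt(17087)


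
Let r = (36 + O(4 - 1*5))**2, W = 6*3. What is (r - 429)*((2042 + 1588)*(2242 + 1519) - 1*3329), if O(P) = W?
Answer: 33945314187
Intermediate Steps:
W = 18
O(P) = 18
r = 2916 (r = (36 + 18)**2 = 54**2 = 2916)
(r - 429)*((2042 + 1588)*(2242 + 1519) - 1*3329) = (2916 - 429)*((2042 + 1588)*(2242 + 1519) - 1*3329) = 2487*(3630*3761 - 3329) = 2487*(13652430 - 3329) = 2487*13649101 = 33945314187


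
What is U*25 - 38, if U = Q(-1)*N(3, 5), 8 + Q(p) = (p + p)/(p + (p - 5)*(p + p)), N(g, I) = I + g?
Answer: -18418/11 ≈ -1674.4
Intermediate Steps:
Q(p) = -8 + 2*p/(p + 2*p*(-5 + p)) (Q(p) = -8 + (p + p)/(p + (p - 5)*(p + p)) = -8 + (2*p)/(p + (-5 + p)*(2*p)) = -8 + (2*p)/(p + 2*p*(-5 + p)) = -8 + 2*p/(p + 2*p*(-5 + p)))
U = -720/11 (U = (2*(37 - 8*(-1))/(-9 + 2*(-1)))*(5 + 3) = (2*(37 + 8)/(-9 - 2))*8 = (2*45/(-11))*8 = (2*(-1/11)*45)*8 = -90/11*8 = -720/11 ≈ -65.455)
U*25 - 38 = -720/11*25 - 38 = -18000/11 - 38 = -18418/11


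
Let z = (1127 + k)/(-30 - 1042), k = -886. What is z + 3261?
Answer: 3495551/1072 ≈ 3260.8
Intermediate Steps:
z = -241/1072 (z = (1127 - 886)/(-30 - 1042) = 241/(-1072) = 241*(-1/1072) = -241/1072 ≈ -0.22481)
z + 3261 = -241/1072 + 3261 = 3495551/1072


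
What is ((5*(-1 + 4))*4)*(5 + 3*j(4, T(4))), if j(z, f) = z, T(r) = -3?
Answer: 1020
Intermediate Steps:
((5*(-1 + 4))*4)*(5 + 3*j(4, T(4))) = ((5*(-1 + 4))*4)*(5 + 3*4) = ((5*3)*4)*(5 + 12) = (15*4)*17 = 60*17 = 1020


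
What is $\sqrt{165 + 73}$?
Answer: $\sqrt{238} \approx 15.427$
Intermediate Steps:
$\sqrt{165 + 73} = \sqrt{238}$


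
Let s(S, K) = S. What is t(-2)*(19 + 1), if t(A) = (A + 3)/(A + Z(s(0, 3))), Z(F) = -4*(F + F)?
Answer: -10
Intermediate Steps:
Z(F) = -8*F
t(A) = (3 + A)/A (t(A) = (A + 3)/(A - 8*0) = (3 + A)/(A + 0) = (3 + A)/A)
t(-2)*(19 + 1) = ((3 - 2)/(-2))*(19 + 1) = -½*1*20 = -½*20 = -10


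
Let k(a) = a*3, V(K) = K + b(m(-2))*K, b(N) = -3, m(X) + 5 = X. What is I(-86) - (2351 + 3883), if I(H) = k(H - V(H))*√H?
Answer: -6234 - 774*I*√86 ≈ -6234.0 - 7177.8*I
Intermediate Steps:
m(X) = -5 + X
V(K) = -2*K (V(K) = K - 3*K = -2*K)
k(a) = 3*a
I(H) = 9*H^(3/2) (I(H) = (3*(H - (-2)*H))*√H = (3*(H + 2*H))*√H = (3*(3*H))*√H = (9*H)*√H = 9*H^(3/2))
I(-86) - (2351 + 3883) = 9*(-86)^(3/2) - (2351 + 3883) = 9*(-86*I*√86) - 1*6234 = -774*I*√86 - 6234 = -6234 - 774*I*√86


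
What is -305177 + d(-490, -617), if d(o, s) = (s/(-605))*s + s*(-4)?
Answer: -183519634/605 ≈ -3.0334e+5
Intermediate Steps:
d(o, s) = -4*s - s²/605 (d(o, s) = (s*(-1/605))*s - 4*s = (-s/605)*s - 4*s = -s²/605 - 4*s = -4*s - s²/605)
-305177 + d(-490, -617) = -305177 - 1/605*(-617)*(2420 - 617) = -305177 - 1/605*(-617)*1803 = -305177 + 1112451/605 = -183519634/605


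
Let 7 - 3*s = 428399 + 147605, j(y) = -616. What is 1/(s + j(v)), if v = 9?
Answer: -1/192615 ≈ -5.1917e-6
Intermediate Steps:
s = -191999 (s = 7/3 - (428399 + 147605)/3 = 7/3 - 1/3*576004 = 7/3 - 576004/3 = -191999)
1/(s + j(v)) = 1/(-191999 - 616) = 1/(-192615) = -1/192615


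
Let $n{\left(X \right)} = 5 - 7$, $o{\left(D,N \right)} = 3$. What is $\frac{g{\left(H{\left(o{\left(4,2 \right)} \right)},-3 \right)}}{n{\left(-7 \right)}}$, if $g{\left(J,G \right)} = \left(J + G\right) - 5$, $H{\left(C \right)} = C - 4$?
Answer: $\frac{9}{2} \approx 4.5$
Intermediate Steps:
$n{\left(X \right)} = -2$ ($n{\left(X \right)} = 5 - 7 = -2$)
$H{\left(C \right)} = -4 + C$ ($H{\left(C \right)} = C - 4 = -4 + C$)
$g{\left(J,G \right)} = -5 + G + J$ ($g{\left(J,G \right)} = \left(G + J\right) - 5 = -5 + G + J$)
$\frac{g{\left(H{\left(o{\left(4,2 \right)} \right)},-3 \right)}}{n{\left(-7 \right)}} = \frac{-5 - 3 + \left(-4 + 3\right)}{-2} = \left(-5 - 3 - 1\right) \left(- \frac{1}{2}\right) = \left(-9\right) \left(- \frac{1}{2}\right) = \frac{9}{2}$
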